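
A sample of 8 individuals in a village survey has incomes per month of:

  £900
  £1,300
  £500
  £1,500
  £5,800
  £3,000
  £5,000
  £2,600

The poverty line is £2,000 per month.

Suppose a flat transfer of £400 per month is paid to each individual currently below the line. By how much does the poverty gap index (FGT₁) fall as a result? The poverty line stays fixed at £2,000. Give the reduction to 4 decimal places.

Before: below the line — £500, £900, £1,300, £1,500; poverty gap index (FGT₁) = 0.237500.
After the £400 transfer: below the line — £900, £1,300, £1,700, £1,900; poverty gap index (FGT₁) = 0.137500.
Reduction = 0.237500 − 0.137500 = 0.1000.

0.1000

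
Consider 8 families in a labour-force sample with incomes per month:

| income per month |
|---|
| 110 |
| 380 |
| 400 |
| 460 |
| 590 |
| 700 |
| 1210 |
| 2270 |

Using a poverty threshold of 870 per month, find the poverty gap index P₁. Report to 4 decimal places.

Poor units: 110, 380, 400, 460, 590, 700 (q = 6 of N = 8).
Normalized shortfalls: (870−110)/870 = 0.8736; (870−380)/870 = 0.5632; (870−400)/870 = 0.5402; (870−460)/870 = 0.4713; (870−590)/870 = 0.3218; (870−700)/870 = 0.1954.
Σ = 2.965517. Dividing by the full population N = 8 gives P₁ = 0.3707.

0.3707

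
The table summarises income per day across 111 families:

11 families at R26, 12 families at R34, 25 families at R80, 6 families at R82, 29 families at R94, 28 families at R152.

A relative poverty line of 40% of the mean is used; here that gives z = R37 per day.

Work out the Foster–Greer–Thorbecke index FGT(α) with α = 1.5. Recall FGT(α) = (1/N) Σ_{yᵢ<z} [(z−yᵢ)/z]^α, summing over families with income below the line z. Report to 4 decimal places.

0.0186

Poor units: 11×R26, 12×R34 (q = 23 of N = 111).
Gap ratios (z−y)/z: (37−26)/37 = 0.2973 (×11); (37−34)/37 = 0.0811 (×12).
Raised to α = 1.5: 0.16210 (×11); 0.02309 (×12).
Sum = 2.060166; FGT(1.5) = 2.060166 / 111 = 0.0186.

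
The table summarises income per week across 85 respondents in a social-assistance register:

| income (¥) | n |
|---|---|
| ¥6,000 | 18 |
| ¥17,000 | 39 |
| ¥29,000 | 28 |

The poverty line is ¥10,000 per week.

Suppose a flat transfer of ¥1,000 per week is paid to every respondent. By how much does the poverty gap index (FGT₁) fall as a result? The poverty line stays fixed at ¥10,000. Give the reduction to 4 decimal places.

0.0212

Before: below the line — 18×¥6,000; poverty gap index (FGT₁) = 0.084706.
After the ¥1,000 transfer: below the line — 18×¥7,000; poverty gap index (FGT₁) = 0.063529.
Reduction = 0.084706 − 0.063529 = 0.0212.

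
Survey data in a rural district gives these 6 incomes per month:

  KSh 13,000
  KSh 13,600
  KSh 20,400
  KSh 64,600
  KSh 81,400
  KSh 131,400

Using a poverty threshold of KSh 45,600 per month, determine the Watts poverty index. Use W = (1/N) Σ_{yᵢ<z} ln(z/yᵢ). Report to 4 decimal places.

0.5449

Poor units: KSh 13,000, KSh 13,600, KSh 20,400 (q = 3 of N = 6).
ln(z/y) terms: ln(45600/13000) = 1.2550; ln(45600/13600) = 1.2098; ln(45600/20400) = 0.8044.
W = 3.269169 / 6 = 0.5449.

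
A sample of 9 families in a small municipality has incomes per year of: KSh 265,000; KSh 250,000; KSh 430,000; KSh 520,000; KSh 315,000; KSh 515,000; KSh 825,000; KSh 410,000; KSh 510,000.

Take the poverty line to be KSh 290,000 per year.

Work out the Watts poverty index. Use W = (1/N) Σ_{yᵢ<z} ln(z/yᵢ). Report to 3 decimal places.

Poor units: KSh 250,000, KSh 265,000 (q = 2 of N = 9).
Log gaps: ln(290000/250000) = 0.1484; ln(290000/265000) = 0.0902.
W = 0.238571 / 9 = 0.027.

0.027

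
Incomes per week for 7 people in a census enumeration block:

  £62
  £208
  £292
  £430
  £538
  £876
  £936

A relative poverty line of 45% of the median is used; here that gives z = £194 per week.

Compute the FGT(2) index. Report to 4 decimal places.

0.0661

Poor units: £62 (q = 1 of N = 7).
Shortfall ratios: (194−62)/194 = 0.6804.
Squared: 0.4630.
Sum = 0.462961; P₂ = 0.462961 / 7 = 0.0661.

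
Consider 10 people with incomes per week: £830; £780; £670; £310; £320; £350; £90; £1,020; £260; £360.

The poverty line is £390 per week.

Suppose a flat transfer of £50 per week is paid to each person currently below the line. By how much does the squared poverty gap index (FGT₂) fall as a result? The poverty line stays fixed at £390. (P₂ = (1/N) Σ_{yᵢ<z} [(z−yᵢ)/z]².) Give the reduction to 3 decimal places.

Before: below the line — £90, £260, £310, £320, £350, £360; squared poverty gap index (FGT₂) = 0.07936.
After the £50 transfer: below the line — £140, £310, £360, £370; squared poverty gap index (FGT₂) = 0.04615.
Reduction = 0.07936 − 0.04615 = 0.033.

0.033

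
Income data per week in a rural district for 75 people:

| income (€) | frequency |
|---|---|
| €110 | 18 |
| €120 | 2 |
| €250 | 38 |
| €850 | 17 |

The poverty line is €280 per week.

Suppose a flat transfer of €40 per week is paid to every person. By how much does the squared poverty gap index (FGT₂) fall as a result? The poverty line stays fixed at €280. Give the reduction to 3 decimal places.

Before: below the line — 18×€110, 2×€120, 38×€250; squared poverty gap index (FGT₂) = 0.10299.
After the €40 transfer: below the line — 18×€150, 2×€160; squared poverty gap index (FGT₂) = 0.05663.
Reduction = 0.10299 − 0.05663 = 0.046.

0.046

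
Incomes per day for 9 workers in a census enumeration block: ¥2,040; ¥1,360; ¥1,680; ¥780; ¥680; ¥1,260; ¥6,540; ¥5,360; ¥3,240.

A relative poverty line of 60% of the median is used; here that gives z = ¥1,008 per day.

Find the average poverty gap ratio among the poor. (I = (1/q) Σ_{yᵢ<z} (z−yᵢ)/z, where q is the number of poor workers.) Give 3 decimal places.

Below the line: ¥680, ¥780 (q = 2 of N = 9).
Relative gaps: 0.3254, 0.2262; sum = 0.551587.
I averages over the q = 2 poor units only: 0.551587 / 2 = 0.276.

0.276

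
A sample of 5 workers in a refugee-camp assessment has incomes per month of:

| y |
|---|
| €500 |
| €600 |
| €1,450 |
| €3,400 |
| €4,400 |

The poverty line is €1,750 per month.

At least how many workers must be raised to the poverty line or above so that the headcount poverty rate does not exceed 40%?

3 of the 5 workers are poor, so H = 3/5 = 0.600.
A headcount ratio of at most 40% allows at most ⌊0.40 × 5⌋ = 2 poor workers.
So at least 3 − 2 = 1 must be lifted.

1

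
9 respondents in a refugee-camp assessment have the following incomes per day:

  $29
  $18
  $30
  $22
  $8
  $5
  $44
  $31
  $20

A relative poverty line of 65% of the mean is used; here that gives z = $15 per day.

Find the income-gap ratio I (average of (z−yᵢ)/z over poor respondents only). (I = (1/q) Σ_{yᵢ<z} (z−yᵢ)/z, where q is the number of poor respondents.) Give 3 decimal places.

0.567

Poor units: $5, $8 (q = 2 of N = 9).
Shortfall ratios (z−y)/z: 0.6667, 0.4667; sum = 1.133333.
I averages over the q = 2 poor units only: 1.133333 / 2 = 0.567.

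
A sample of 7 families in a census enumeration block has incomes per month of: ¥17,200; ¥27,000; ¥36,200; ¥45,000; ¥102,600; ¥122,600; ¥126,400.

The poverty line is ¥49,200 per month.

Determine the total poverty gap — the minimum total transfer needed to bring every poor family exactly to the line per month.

¥71,400

Below z: ¥17,200, ¥27,000, ¥36,200, ¥45,000 (q = 4 of N = 7).
Individual gaps: 49200−17200 = 32000; 49200−27000 = 22200; 49200−36200 = 13000; 49200−45000 = 4200.
Aggregate gap = ¥71,400.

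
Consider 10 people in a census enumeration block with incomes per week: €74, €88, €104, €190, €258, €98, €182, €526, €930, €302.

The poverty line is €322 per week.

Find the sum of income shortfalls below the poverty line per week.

Poor units: €74, €88, €98, €104, €182, €190, €258, €302 (q = 8 of N = 10).
Individual gaps: 322−74 = 248; 322−88 = 234; 322−98 = 224; 322−104 = 218; 322−182 = 140; 322−190 = 132; 322−258 = 64; 322−302 = 20.
Aggregate gap = €1,280.

€1,280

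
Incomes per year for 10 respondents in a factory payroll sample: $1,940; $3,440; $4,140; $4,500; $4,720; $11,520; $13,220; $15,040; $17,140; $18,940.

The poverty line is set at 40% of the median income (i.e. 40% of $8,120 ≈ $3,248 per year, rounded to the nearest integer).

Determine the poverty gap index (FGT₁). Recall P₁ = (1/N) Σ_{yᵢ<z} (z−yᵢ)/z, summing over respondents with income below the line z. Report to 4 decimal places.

0.0403

Below the line: $1,940 (q = 1 of N = 10).
Normalized shortfalls: (3248−1940)/3248 = 0.4027.
Σ = 0.402709. Dividing by the full population N = 10 gives P₁ = 0.0403.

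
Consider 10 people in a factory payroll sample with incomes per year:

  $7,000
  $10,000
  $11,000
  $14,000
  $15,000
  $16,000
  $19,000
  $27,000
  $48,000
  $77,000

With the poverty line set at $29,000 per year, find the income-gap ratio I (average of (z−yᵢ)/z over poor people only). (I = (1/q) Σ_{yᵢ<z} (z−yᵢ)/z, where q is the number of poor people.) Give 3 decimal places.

0.487

Below z: $7,000, $10,000, $11,000, $14,000, $15,000, $16,000, $19,000, $27,000 (q = 8 of N = 10).
Relative gaps: 0.7586, 0.6552, 0.6207, 0.5172, 0.4828, 0.4483, 0.3448, 0.0690; sum = 3.896552.
I averages over the q = 8 poor units only: 3.896552 / 8 = 0.487.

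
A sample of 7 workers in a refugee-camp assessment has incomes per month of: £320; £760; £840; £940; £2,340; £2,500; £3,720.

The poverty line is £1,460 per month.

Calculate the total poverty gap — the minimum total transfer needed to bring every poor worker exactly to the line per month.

£2,980

Incomes under z: £320, £760, £840, £940 (q = 4 of N = 7).
Individual gaps: 1460−320 = 1140; 1460−760 = 700; 1460−840 = 620; 1460−940 = 520.
Aggregate gap = £2,980.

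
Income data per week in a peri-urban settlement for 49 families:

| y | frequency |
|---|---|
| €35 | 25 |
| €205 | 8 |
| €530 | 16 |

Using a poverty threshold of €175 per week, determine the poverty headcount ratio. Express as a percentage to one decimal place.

51.0%

25 of the 49 families have income below €175.
H = 25/49 = 51.0%.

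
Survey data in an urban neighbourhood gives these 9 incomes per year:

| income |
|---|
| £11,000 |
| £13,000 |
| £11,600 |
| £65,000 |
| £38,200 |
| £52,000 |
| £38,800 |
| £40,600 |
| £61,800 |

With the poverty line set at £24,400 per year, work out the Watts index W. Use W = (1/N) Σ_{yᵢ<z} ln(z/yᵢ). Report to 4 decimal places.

0.2411

Below z: £11,000, £11,600, £13,000 (q = 3 of N = 9).
ln(z/y) terms: ln(24400/11000) = 0.7967; ln(24400/11600) = 0.7436; ln(24400/13000) = 0.6296.
W = 2.169900 / 9 = 0.2411.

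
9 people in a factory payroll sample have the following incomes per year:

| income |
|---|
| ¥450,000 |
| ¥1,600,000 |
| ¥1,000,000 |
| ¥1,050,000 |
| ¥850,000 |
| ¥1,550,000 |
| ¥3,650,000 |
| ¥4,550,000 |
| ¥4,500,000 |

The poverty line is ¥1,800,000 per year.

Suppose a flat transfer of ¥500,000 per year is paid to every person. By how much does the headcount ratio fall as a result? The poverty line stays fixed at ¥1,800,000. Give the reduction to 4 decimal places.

0.2222

Before: below the line — ¥450,000, ¥850,000, ¥1,000,000, ¥1,050,000, ¥1,550,000, ¥1,600,000; headcount ratio = 0.666667.
After the ¥500,000 transfer: below the line — ¥950,000, ¥1,350,000, ¥1,500,000, ¥1,550,000; headcount ratio = 0.444444.
Reduction = 0.666667 − 0.444444 = 0.2222.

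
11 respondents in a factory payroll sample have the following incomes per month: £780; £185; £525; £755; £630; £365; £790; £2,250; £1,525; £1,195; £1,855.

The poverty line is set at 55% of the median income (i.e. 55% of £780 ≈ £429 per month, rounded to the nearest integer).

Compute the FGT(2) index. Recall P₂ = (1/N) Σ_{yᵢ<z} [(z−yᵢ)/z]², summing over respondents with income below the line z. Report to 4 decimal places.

0.0314

Incomes under z: £185, £365 (q = 2 of N = 11).
Shortfall ratios: (429−185)/429 = 0.5688; (429−365)/429 = 0.1492.
Squared: 0.3235; 0.0223.
Sum = 0.345749; P₂ = 0.345749 / 11 = 0.0314.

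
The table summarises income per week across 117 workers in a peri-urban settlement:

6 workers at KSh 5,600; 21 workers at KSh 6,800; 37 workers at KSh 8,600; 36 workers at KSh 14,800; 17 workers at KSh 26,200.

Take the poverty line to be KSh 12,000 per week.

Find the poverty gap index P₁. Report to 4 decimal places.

0.1947

Below z: 6×KSh 5,600, 21×KSh 6,800, 37×KSh 8,600 (q = 64 of N = 117).
Shortfall ratios: (12000−5600)/12000 = 0.5333 (×6); (12000−6800)/12000 = 0.4333 (×21); (12000−8600)/12000 = 0.2833 (×37).
Sum of shortfalls = 22.783333; P₁ averages over all N: 22.783333 / 117 = 0.1947.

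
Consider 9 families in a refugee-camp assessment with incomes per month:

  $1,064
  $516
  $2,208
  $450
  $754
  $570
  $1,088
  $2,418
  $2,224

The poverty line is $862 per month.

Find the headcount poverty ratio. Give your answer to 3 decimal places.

4 of the 9 families have income below $862.
H = 4/9 = 0.444.

0.444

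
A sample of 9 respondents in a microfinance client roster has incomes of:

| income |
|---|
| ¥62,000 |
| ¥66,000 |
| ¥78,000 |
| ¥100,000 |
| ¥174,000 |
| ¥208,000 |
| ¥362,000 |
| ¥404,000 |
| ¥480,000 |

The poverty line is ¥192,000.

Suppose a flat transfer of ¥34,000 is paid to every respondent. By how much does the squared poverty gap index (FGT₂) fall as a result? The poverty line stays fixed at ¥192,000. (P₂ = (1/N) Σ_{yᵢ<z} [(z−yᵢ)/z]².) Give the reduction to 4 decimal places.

0.0817

Before: below the line — ¥62,000, ¥66,000, ¥78,000, ¥100,000, ¥174,000; squared poverty gap index (FGT₂) = 0.164448.
After the ¥34,000 transfer: below the line — ¥96,000, ¥100,000, ¥112,000, ¥134,000; squared poverty gap index (FGT₂) = 0.082718.
Reduction = 0.164448 − 0.082718 = 0.0817.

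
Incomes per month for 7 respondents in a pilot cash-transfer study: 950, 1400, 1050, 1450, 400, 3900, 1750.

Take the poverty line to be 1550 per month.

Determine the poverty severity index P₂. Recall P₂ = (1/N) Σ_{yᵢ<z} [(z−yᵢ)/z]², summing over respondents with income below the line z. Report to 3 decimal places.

0.117

Incomes under z: 400, 950, 1050, 1400, 1450 (q = 5 of N = 7).
Gap ratios (z−y)/z: (1550−400)/1550 = 0.7419; (1550−950)/1550 = 0.3871; (1550−1050)/1550 = 0.3226; (1550−1400)/1550 = 0.0968; (1550−1450)/1550 = 0.0645.
Squared: 0.5505; 0.1498; 0.1041; 0.0094; 0.0042.
Sum = 0.817898; P₂ = 0.817898 / 7 = 0.117.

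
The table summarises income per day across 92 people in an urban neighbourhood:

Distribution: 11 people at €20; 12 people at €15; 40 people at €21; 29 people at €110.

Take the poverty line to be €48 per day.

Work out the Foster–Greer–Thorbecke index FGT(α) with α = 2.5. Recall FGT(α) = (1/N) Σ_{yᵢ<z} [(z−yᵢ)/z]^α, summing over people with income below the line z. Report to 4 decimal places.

Incomes under z: 12×€15, 11×€20, 40×€21 (q = 63 of N = 92).
Gap ratios (z−y)/z: (48−15)/48 = 0.6875 (×12); (48−20)/48 = 0.5833 (×11); (48−21)/48 = 0.5625 (×40).
Raised to α = 2.5: 0.39191 (×12); 0.25989 (×11); 0.23730 (×40).
Sum = 17.053864; FGT(2.5) = 17.053864 / 92 = 0.1854.

0.1854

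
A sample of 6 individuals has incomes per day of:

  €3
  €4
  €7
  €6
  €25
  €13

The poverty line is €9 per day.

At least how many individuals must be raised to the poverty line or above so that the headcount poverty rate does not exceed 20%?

3

4 of the 6 individuals are poor, so H = 4/6 = 0.667.
A headcount ratio of at most 20% allows at most ⌊0.20 × 6⌋ = 1 poor individuals.
So at least 4 − 1 = 3 must be lifted.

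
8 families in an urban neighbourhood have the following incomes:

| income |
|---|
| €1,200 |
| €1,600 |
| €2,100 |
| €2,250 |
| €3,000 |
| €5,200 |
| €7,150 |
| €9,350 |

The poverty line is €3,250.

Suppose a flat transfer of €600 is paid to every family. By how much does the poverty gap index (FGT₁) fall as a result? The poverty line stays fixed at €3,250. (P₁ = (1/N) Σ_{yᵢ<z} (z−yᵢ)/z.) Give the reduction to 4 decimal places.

Before: below the line — €1,200, €1,600, €2,100, €2,250, €3,000; poverty gap index (FGT₁) = 0.234615.
After the €600 transfer: below the line — €1,800, €2,200, €2,700, €2,850; poverty gap index (FGT₁) = 0.132692.
Reduction = 0.234615 − 0.132692 = 0.1019.

0.1019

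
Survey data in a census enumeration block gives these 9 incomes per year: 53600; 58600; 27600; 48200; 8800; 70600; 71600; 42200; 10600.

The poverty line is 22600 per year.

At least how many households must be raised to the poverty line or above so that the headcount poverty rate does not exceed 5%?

2

Currently q = 2 of N = 9 are below the line (H = 0.222).
A headcount ratio of at most 5% allows at most ⌊0.05 × 9⌋ = 0 poor households.
So at least 2 − 0 = 2 must be lifted.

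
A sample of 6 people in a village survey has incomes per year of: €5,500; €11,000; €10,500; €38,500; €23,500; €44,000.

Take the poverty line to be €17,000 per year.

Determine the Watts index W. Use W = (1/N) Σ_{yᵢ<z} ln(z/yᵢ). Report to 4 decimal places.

0.3409

Below z: €5,500, €10,500, €11,000 (q = 3 of N = 6).
ln(z/y) terms: ln(17000/5500) = 1.1285; ln(17000/10500) = 0.4818; ln(17000/11000) = 0.4353.
W = 2.045621 / 6 = 0.3409.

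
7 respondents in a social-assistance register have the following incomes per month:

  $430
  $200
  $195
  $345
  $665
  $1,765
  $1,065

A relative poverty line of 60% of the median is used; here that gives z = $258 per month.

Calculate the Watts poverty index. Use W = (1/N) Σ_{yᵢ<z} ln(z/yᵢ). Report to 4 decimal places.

0.0764

Incomes under z: $195, $200 (q = 2 of N = 7).
Log gaps: ln(258/195) = 0.2800; ln(258/200) = 0.2546.
W = 0.534602 / 7 = 0.0764.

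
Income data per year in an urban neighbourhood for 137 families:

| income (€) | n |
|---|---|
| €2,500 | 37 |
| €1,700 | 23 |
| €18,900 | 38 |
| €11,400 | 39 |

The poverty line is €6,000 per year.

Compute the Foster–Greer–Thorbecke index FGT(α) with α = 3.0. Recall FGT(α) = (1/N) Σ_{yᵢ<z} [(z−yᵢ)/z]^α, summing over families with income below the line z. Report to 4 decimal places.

0.1154

Poor units: 23×€1,700, 37×€2,500 (q = 60 of N = 137).
Gap ratios (z−y)/z: (6000−1700)/6000 = 0.7167 (×23); (6000−2500)/6000 = 0.5833 (×37).
Raised to α = 3.0: 0.36809 (×23); 0.19850 (×37).
Sum = 15.810352; FGT(3.0) = 15.810352 / 137 = 0.1154.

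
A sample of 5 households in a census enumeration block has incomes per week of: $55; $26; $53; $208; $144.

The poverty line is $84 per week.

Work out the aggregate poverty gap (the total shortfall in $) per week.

$118

Below the line: $26, $53, $55 (q = 3 of N = 5).
Individual gaps: 84−26 = 58; 84−53 = 31; 84−55 = 29.
Aggregate gap = $118.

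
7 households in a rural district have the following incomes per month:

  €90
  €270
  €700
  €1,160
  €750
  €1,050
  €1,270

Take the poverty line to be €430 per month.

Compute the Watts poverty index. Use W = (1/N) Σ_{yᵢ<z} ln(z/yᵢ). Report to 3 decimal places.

Below the line: €90, €270 (q = 2 of N = 7).
Log shortfalls: ln(430/90) = 1.5640; ln(430/270) = 0.4654.
W = 2.029339 / 7 = 0.290.

0.290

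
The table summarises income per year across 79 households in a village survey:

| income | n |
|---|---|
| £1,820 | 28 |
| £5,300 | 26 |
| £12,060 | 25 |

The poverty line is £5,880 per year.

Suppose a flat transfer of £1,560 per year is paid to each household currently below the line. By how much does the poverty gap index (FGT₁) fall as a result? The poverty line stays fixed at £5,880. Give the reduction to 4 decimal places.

Before: below the line — 28×£1,820, 26×£5,300; poverty gap index (FGT₁) = 0.277189.
After the £1,560 transfer: below the line — 28×£3,380; poverty gap index (FGT₁) = 0.150693.
Reduction = 0.277189 − 0.150693 = 0.1265.

0.1265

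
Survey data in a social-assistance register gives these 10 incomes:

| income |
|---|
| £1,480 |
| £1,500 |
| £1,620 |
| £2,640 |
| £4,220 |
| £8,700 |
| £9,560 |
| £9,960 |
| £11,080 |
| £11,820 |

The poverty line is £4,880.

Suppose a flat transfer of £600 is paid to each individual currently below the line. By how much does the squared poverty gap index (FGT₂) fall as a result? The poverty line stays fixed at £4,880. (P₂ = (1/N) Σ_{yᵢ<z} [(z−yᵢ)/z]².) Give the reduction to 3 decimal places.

Before: below the line — £1,480, £1,500, £1,620, £2,640, £4,220; squared poverty gap index (FGT₂) = 0.16404.
After the £600 transfer: below the line — £2,080, £2,100, £2,220, £3,240, £4,820; squared poverty gap index (FGT₂) = 0.10639.
Reduction = 0.16404 − 0.10639 = 0.058.

0.058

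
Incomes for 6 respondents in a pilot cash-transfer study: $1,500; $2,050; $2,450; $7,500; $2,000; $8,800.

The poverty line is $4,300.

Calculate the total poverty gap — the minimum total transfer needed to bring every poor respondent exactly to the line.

$9,200

Below z: $1,500, $2,000, $2,050, $2,450 (q = 4 of N = 6).
Individual gaps: 4300−1500 = 2800; 4300−2000 = 2300; 4300−2050 = 2250; 4300−2450 = 1850.
Aggregate gap = $9,200.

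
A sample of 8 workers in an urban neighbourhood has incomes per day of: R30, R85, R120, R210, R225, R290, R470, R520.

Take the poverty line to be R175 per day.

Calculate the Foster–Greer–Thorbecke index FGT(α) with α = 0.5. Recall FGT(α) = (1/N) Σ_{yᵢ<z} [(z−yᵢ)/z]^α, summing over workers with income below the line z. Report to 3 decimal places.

0.274

Below z: R30, R85, R120 (q = 3 of N = 8).
Normalized shortfalls: (175−30)/175 = 0.8286; (175−85)/175 = 0.5143; (175−120)/175 = 0.3143.
Raised to α = 0.5: 0.91026; 0.71714; 0.56061.
Sum = 2.188008; FGT(0.5) = 2.188008 / 8 = 0.274.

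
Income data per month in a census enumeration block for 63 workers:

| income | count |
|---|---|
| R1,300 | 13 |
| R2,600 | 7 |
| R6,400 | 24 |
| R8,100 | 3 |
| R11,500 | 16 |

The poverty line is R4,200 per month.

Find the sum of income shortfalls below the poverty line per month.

Below z: 13×R1,300, 7×R2,600 (q = 20 of N = 63).
Individual gaps: 13×(4200−1300) = 37700; 7×(4200−2600) = 11200.
Aggregate gap = R48,900.

R48,900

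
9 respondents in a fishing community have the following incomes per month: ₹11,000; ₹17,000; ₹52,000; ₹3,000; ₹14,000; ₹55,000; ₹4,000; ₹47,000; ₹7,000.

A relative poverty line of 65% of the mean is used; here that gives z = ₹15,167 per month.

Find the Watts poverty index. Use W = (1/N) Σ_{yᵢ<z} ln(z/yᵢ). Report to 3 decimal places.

Below z: ₹3,000, ₹4,000, ₹7,000, ₹11,000, ₹14,000 (q = 5 of N = 9).
ln(z/y) terms: ln(15167/3000) = 1.6205; ln(15167/4000) = 1.3328; ln(15167/7000) = 0.7732; ln(15167/11000) = 0.3212; ln(15167/14000) = 0.0801.
W = 4.127841 / 9 = 0.459.

0.459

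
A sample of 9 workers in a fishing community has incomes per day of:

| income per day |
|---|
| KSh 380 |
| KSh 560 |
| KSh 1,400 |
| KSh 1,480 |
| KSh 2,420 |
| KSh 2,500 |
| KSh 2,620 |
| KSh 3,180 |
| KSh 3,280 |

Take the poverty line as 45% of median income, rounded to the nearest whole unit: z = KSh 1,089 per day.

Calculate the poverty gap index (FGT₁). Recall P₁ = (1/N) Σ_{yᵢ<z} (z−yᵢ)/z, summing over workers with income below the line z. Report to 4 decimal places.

0.1263

Poor units: KSh 380, KSh 560 (q = 2 of N = 9).
Normalized shortfalls: (1089−380)/1089 = 0.6511; (1089−560)/1089 = 0.4858.
Sum of shortfalls = 1.136823; P₁ averages over all N: 1.136823 / 9 = 0.1263.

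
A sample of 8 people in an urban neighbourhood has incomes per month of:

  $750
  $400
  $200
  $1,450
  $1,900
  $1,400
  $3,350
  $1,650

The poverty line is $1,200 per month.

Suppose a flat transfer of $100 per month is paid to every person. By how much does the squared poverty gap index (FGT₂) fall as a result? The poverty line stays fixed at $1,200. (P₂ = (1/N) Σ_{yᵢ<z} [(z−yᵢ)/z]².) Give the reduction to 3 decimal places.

0.036

Before: below the line — $200, $400, $750; squared poverty gap index (FGT₂) = 0.15994.
After the $100 transfer: below the line — $300, $500, $850; squared poverty gap index (FGT₂) = 0.12348.
Reduction = 0.15994 − 0.12348 = 0.036.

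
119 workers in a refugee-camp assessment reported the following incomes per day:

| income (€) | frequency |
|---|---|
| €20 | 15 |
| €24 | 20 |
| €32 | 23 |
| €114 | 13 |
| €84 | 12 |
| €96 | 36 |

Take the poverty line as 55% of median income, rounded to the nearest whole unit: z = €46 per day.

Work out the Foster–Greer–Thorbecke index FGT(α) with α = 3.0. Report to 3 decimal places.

Poor units: 15×€20, 20×€24, 23×€32 (q = 58 of N = 119).
Normalized shortfalls: (46−20)/46 = 0.5652 (×15); (46−24)/46 = 0.4783 (×20); (46−32)/46 = 0.3043 (×23).
Raised to α = 3.0: 0.18057 (×15); 0.10939 (×20); 0.02819 (×23).
Sum = 5.544834; FGT(3.0) = 5.544834 / 119 = 0.047.

0.047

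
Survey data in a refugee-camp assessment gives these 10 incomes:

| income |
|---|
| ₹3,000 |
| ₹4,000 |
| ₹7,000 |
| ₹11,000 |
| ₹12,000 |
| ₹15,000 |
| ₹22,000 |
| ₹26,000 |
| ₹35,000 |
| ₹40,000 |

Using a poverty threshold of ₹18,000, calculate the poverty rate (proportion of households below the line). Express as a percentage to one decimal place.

60.0%

6 of the 10 households have income below ₹18,000.
H = 6/10 = 60.0%.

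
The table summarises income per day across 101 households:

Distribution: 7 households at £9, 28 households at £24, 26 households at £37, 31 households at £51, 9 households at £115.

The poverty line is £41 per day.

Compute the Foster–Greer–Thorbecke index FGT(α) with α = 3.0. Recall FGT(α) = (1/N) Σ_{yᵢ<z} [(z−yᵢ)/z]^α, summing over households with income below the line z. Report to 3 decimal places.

0.053

Below z: 7×£9, 28×£24, 26×£37 (q = 61 of N = 101).
Gap ratios (z−y)/z: (41−9)/41 = 0.7805 (×7); (41−24)/41 = 0.4146 (×28); (41−37)/41 = 0.0976 (×26).
Raised to α = 3.0: 0.47544 (×7); 0.07128 (×28); 0.00093 (×26).
Sum = 5.348210; FGT(3.0) = 5.348210 / 101 = 0.053.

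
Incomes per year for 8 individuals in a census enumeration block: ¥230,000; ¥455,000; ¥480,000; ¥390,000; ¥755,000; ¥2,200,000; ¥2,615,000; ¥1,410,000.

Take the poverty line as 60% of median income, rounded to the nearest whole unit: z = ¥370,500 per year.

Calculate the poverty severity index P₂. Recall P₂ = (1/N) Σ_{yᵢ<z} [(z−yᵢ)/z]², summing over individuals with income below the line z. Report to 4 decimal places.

Incomes under z: ¥230,000 (q = 1 of N = 8).
Relative gaps: (370500−230000)/370500 = 0.3792.
Squared: 0.1438.
Sum = 0.143806; P₂ = 0.143806 / 8 = 0.0180.

0.0180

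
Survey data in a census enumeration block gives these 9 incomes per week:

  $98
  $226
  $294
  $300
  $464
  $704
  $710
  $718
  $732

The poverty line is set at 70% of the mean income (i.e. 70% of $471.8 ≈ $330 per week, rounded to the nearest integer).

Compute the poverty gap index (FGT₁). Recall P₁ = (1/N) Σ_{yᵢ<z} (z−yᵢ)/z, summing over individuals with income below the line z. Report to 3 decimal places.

Poor units: $98, $226, $294, $300 (q = 4 of N = 9).
Shortfall ratios: (330−98)/330 = 0.7030; (330−226)/330 = 0.3152; (330−294)/330 = 0.1091; (330−300)/330 = 0.0909.
Sum of shortfalls = 1.218182; P₁ averages over all N: 1.218182 / 9 = 0.135.

0.135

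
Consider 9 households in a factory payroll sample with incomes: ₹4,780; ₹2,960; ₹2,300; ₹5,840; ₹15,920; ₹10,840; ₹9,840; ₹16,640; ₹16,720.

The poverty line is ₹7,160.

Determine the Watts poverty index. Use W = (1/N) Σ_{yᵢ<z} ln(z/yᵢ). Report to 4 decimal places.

0.2919

Incomes under z: ₹2,300, ₹2,960, ₹4,780, ₹5,840 (q = 4 of N = 9).
ln(z/y) terms: ln(7160/2300) = 1.1356; ln(7160/2960) = 0.8833; ln(7160/4780) = 0.4041; ln(7160/5840) = 0.2038.
W = 2.626770 / 9 = 0.2919.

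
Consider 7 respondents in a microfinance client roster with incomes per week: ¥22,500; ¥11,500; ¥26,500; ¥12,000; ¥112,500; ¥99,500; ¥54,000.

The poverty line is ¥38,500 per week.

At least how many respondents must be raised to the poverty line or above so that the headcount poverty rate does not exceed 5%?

4

4 of the 7 respondents are poor, so H = 4/7 = 0.571.
A headcount ratio of at most 5% allows at most ⌊0.05 × 7⌋ = 0 poor respondents.
So at least 4 − 0 = 4 must be lifted.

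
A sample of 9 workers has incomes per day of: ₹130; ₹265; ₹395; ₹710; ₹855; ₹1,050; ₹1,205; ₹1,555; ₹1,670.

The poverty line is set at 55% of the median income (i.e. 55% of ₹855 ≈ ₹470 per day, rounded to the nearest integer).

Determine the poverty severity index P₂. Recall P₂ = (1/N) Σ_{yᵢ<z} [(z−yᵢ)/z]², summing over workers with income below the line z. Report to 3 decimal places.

Below z: ₹130, ₹265, ₹395 (q = 3 of N = 9).
Shortfall ratios: (470−130)/470 = 0.7234; (470−265)/470 = 0.4362; (470−395)/470 = 0.1596.
Squared: 0.5233; 0.1902; 0.0255.
Sum = 0.739022; P₂ = 0.739022 / 9 = 0.082.

0.082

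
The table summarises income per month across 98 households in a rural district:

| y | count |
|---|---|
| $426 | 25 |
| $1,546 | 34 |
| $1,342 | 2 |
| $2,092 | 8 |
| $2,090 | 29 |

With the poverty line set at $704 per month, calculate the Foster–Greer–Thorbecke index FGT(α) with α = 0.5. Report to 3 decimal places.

Below z: 25×$426 (q = 25 of N = 98).
Gap ratios (z−y)/z: (704−426)/704 = 0.3949 (×25).
Raised to α = 0.5: 0.62840 (×25).
Sum = 15.709996; FGT(0.5) = 15.709996 / 98 = 0.160.

0.160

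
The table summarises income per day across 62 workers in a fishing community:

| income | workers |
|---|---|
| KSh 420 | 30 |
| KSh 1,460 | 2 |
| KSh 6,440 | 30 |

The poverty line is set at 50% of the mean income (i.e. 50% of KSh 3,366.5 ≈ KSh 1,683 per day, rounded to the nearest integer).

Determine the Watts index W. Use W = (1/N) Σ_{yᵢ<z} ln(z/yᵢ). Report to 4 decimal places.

0.6762

Below the line: 30×KSh 420, 2×KSh 1,460 (q = 32 of N = 62).
Log gaps: ln(1683/420) = 1.3881 (×30); ln(1683/1460) = 0.1421 (×2).
W = 41.926637 / 62 = 0.6762.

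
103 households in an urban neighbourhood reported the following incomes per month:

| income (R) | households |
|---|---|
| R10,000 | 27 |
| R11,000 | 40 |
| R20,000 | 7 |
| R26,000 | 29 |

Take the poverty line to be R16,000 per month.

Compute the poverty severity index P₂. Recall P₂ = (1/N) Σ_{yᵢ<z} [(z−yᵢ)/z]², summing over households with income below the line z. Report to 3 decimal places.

Below the line: 27×R10,000, 40×R11,000 (q = 67 of N = 103).
Normalized shortfalls: (16000−10000)/16000 = 0.3750 (×27); (16000−11000)/16000 = 0.3125 (×40).
Squared: 0.1406 (×27); 0.0977 (×40).
Sum = 7.703125; P₂ = 7.703125 / 103 = 0.075.

0.075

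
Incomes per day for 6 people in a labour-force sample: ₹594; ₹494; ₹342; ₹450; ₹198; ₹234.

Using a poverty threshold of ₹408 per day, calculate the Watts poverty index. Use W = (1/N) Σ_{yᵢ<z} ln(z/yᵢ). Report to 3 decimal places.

Below z: ₹198, ₹234, ₹342 (q = 3 of N = 6).
Log shortfalls: ln(408/198) = 0.7230; ln(408/234) = 0.5559; ln(408/342) = 0.1765.
W = 1.455403 / 6 = 0.243.

0.243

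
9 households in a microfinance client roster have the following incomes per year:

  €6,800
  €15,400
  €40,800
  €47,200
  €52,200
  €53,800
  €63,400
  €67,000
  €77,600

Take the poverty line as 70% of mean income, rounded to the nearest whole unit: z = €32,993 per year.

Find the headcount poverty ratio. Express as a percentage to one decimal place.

22.2%

2 of the 9 households have income below €32,993.
H = 2/9 = 22.2%.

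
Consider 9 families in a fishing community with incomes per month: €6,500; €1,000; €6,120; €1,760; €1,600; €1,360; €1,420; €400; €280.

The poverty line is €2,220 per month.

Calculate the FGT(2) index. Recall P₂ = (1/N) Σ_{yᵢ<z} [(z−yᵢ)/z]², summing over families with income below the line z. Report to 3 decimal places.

Below the line: €280, €400, €1,000, €1,360, €1,420, €1,600, €1,760 (q = 7 of N = 9).
Normalized shortfalls: (2220−280)/2220 = 0.8739; (2220−400)/2220 = 0.8198; (2220−1000)/2220 = 0.5495; (2220−1360)/2220 = 0.3874; (2220−1420)/2220 = 0.3604; (2220−1600)/2220 = 0.2793; (2220−1760)/2220 = 0.2072.
Squared: 0.7637; 0.6721; 0.3020; 0.1501; 0.1299; 0.0780; 0.0429.
Sum = 2.138625; P₂ = 2.138625 / 9 = 0.238.

0.238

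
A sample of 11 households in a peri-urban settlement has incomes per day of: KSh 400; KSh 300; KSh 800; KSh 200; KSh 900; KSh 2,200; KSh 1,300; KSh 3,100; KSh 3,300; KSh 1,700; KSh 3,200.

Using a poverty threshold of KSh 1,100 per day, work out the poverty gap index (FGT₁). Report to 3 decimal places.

0.240

Below the line: KSh 200, KSh 300, KSh 400, KSh 800, KSh 900 (q = 5 of N = 11).
Normalized shortfalls: (1100−200)/1100 = 0.8182; (1100−300)/1100 = 0.7273; (1100−400)/1100 = 0.6364; (1100−800)/1100 = 0.2727; (1100−900)/1100 = 0.1818.
Sum of shortfalls = 2.636364; P₁ averages over all N: 2.636364 / 11 = 0.240.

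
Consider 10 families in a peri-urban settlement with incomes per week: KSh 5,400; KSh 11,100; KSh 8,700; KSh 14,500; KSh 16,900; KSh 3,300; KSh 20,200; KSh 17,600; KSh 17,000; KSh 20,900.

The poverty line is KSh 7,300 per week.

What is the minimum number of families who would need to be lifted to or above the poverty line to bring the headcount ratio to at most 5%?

2

Currently q = 2 of N = 10 are below the line (H = 0.200).
A headcount ratio of at most 5% allows at most ⌊0.05 × 10⌋ = 0 poor families.
So at least 2 − 0 = 2 must be lifted.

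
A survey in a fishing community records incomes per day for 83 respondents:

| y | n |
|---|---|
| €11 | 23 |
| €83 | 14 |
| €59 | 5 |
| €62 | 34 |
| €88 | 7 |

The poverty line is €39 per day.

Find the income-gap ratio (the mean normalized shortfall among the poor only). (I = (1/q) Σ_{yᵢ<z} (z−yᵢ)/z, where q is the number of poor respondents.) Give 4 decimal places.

0.7179

Poor units: 23×€11 (q = 23 of N = 83).
Shortfall ratios (z−y)/z: 0.7179 (×23); sum = 16.512821.
The income-gap ratio divides by q (the poor only): 16.512821 / 23 = 0.7179.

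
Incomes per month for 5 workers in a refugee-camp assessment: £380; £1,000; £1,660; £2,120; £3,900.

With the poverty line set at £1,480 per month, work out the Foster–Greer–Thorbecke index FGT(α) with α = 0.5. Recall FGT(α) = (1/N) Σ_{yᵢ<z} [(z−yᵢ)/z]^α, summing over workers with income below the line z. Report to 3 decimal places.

0.286

Poor units: £380, £1,000 (q = 2 of N = 5).
Relative gaps: (1480−380)/1480 = 0.7432; (1480−1000)/1480 = 0.3243.
Raised to α = 0.5: 0.86212; 0.56949.
Sum = 1.431610; FGT(0.5) = 1.431610 / 5 = 0.286.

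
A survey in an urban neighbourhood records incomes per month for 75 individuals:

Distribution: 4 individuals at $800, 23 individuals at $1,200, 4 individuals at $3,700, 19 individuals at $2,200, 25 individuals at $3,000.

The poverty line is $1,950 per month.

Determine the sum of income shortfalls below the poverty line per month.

$21,850

Below z: 4×$800, 23×$1,200 (q = 27 of N = 75).
Individual gaps: 4×(1950−800) = 4600; 23×(1950−1200) = 17250.
Aggregate gap = $21,850.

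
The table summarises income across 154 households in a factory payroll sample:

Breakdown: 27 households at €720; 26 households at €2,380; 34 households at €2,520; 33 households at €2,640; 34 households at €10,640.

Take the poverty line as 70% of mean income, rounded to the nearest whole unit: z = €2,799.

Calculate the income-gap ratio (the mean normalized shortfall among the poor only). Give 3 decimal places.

0.243

Below the line: 27×€720, 26×€2,380, 34×€2,520, 33×€2,640 (q = 120 of N = 154).
Relative gaps: 0.7428 (×27), 0.1497 (×26), 0.0997 (×34), 0.0568 (×33); sum = 29.210432.
I averages over the q = 120 poor units only: 29.210432 / 120 = 0.243.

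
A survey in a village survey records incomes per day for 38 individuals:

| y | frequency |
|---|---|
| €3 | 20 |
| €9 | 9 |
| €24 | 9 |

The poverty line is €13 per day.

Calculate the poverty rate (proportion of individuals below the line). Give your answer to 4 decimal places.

29 of the 38 individuals have income below €13.
H = 29/38 = 0.7632.

0.7632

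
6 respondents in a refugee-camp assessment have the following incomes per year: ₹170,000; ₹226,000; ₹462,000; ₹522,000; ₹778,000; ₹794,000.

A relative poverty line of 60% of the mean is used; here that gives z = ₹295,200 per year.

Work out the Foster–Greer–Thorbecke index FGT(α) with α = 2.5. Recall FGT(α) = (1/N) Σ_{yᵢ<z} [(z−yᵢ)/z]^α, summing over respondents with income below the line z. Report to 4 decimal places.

Poor units: ₹170,000, ₹226,000 (q = 2 of N = 6).
Normalized shortfalls: (295200−170000)/295200 = 0.4241; (295200−226000)/295200 = 0.2344.
Raised to α = 2.5: 0.11714; 0.02661.
Sum = 0.143750; FGT(2.5) = 0.143750 / 6 = 0.0240.

0.0240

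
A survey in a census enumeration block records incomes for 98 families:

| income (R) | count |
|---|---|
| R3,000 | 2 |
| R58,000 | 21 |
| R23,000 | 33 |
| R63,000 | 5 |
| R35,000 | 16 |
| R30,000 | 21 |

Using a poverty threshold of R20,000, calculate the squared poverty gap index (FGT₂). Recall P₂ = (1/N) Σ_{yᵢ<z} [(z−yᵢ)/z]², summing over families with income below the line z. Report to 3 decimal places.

Below z: 2×R3,000 (q = 2 of N = 98).
Relative gaps: (20000−3000)/20000 = 0.8500 (×2).
Squared: 0.7225 (×2).
Sum = 1.445000; P₂ = 1.445000 / 98 = 0.015.

0.015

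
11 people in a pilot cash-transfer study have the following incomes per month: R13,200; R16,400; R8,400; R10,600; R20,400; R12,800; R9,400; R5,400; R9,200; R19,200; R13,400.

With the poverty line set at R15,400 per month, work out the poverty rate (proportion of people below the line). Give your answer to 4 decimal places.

8 of the 11 people have income below R15,400.
H = 8/11 = 0.7273.

0.7273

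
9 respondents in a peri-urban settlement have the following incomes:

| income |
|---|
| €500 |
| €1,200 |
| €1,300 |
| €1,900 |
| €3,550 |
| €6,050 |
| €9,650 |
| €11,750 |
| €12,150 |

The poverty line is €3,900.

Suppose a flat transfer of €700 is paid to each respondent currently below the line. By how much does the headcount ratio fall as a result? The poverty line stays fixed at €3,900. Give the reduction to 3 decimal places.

0.111

Before: below the line — €500, €1,200, €1,300, €1,900, €3,550; headcount ratio = 0.55556.
After the €700 transfer: below the line — €1,200, €1,900, €2,000, €2,600; headcount ratio = 0.44444.
Reduction = 0.55556 − 0.44444 = 0.111.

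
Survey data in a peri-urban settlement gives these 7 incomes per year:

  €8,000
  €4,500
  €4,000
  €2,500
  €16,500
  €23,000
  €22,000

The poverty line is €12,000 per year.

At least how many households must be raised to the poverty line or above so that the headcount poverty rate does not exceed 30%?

4 of the 7 households are poor, so H = 4/7 = 0.571.
A headcount ratio of at most 30% allows at most ⌊0.30 × 7⌋ = 2 poor households.
So at least 4 − 2 = 2 must be lifted.

2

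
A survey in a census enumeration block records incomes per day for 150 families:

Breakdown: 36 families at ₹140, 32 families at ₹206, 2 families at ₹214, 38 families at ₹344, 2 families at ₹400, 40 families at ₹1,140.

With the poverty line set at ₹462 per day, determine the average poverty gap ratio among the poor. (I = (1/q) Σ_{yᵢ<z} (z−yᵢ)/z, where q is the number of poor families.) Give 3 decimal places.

0.490

Incomes under z: 36×₹140, 32×₹206, 2×₹214, 38×₹344, 2×₹400 (q = 110 of N = 150).
Shortfall ratios (z−y)/z: 0.6970 (×36), 0.5541 (×32), 0.5368 (×2), 0.2554 (×38), 0.1342 (×2); sum = 53.870130.
I averages over the q = 110 poor units only: 53.870130 / 110 = 0.490.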